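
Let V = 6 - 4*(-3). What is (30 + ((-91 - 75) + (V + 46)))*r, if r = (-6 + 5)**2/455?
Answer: -72/455 ≈ -0.15824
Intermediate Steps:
V = 18 (V = 6 + 12 = 18)
r = 1/455 (r = (-1)**2*(1/455) = 1*(1/455) = 1/455 ≈ 0.0021978)
(30 + ((-91 - 75) + (V + 46)))*r = (30 + ((-91 - 75) + (18 + 46)))*(1/455) = (30 + (-166 + 64))*(1/455) = (30 - 102)*(1/455) = -72*1/455 = -72/455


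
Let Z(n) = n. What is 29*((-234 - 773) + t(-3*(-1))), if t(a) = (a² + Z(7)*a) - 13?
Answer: -28710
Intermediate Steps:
t(a) = -13 + a² + 7*a (t(a) = (a² + 7*a) - 13 = -13 + a² + 7*a)
29*((-234 - 773) + t(-3*(-1))) = 29*((-234 - 773) + (-13 + (-3*(-1))² + 7*(-3*(-1)))) = 29*(-1007 + (-13 + 3² + 7*3)) = 29*(-1007 + (-13 + 9 + 21)) = 29*(-1007 + 17) = 29*(-990) = -28710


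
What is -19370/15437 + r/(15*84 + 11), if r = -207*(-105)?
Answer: 310903925/19620427 ≈ 15.846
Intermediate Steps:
r = 21735
-19370/15437 + r/(15*84 + 11) = -19370/15437 + 21735/(15*84 + 11) = -19370*1/15437 + 21735/(1260 + 11) = -19370/15437 + 21735/1271 = 310903925/19620427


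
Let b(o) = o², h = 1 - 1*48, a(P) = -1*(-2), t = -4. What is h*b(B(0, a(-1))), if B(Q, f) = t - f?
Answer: -1692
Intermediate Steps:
a(P) = 2
B(Q, f) = -4 - f
h = -47 (h = 1 - 48 = -47)
h*b(B(0, a(-1))) = -47*(-4 - 1*2)² = -47*(-4 - 2)² = -47*(-6)² = -47*36 = -1692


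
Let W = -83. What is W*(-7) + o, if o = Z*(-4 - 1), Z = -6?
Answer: 611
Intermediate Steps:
o = 30 (o = -6*(-4 - 1) = -6*(-5) = 30)
W*(-7) + o = -83*(-7) + 30 = 581 + 30 = 611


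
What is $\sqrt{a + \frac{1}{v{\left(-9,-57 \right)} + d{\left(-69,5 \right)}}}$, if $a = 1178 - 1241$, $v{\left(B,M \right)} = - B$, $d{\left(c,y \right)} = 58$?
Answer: $\frac{2 i \sqrt{70685}}{67} \approx 7.9363 i$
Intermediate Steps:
$a = -63$
$\sqrt{a + \frac{1}{v{\left(-9,-57 \right)} + d{\left(-69,5 \right)}}} = \sqrt{-63 + \frac{1}{\left(-1\right) \left(-9\right) + 58}} = \sqrt{-63 + \frac{1}{9 + 58}} = \sqrt{-63 + \frac{1}{67}} = \sqrt{- \frac{4220}{67}} = \frac{2 i \sqrt{70685}}{67}$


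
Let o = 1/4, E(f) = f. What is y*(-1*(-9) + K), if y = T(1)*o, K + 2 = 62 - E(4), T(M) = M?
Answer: 65/4 ≈ 16.250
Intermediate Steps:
o = 1/4 ≈ 0.25000
K = 56 (K = -2 + (62 - 1*4) = -2 + (62 - 4) = -2 + 58 = 56)
y = 1/4 (y = 1*(1/4) = 1/4 ≈ 0.25000)
y*(-1*(-9) + K) = (-1*(-9) + 56)/4 = (9 + 56)/4 = (1/4)*65 = 65/4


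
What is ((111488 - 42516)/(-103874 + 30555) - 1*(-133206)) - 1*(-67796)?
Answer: 14737196666/73319 ≈ 2.0100e+5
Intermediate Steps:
((111488 - 42516)/(-103874 + 30555) - 1*(-133206)) - 1*(-67796) = (68972/(-73319) + 133206) + 67796 = (68972*(-1/73319) + 133206) + 67796 = (-68972/73319 + 133206) + 67796 = 9766461742/73319 + 67796 = 14737196666/73319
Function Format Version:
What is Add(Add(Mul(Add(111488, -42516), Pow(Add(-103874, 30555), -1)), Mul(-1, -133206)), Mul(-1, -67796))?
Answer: Rational(14737196666, 73319) ≈ 2.0100e+5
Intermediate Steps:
Add(Add(Mul(Add(111488, -42516), Pow(Add(-103874, 30555), -1)), Mul(-1, -133206)), Mul(-1, -67796)) = Add(Add(Mul(68972, Pow(-73319, -1)), 133206), 67796) = Add(Add(Mul(68972, Rational(-1, 73319)), 133206), 67796) = Add(Add(Rational(-68972, 73319), 133206), 67796) = Add(Rational(9766461742, 73319), 67796) = Rational(14737196666, 73319)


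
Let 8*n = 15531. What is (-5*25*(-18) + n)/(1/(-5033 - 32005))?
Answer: -620960589/4 ≈ -1.5524e+8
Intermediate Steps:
n = 15531/8 (n = (⅛)*15531 = 15531/8 ≈ 1941.4)
(-5*25*(-18) + n)/(1/(-5033 - 32005)) = (-5*25*(-18) + 15531/8)/(1/(-5033 - 32005)) = (-125*(-18) + 15531/8)/(1/(-37038)) = (2250 + 15531/8)/(-1/37038) = (33531/8)*(-37038) = -620960589/4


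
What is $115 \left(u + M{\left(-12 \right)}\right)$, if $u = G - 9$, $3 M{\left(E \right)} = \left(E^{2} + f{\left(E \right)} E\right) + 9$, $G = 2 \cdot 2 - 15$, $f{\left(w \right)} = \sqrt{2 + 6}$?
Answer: $3565 - 920 \sqrt{2} \approx 2263.9$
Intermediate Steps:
$f{\left(w \right)} = 2 \sqrt{2}$ ($f{\left(w \right)} = \sqrt{8} = 2 \sqrt{2}$)
$G = -11$ ($G = 4 - 15 = -11$)
$M{\left(E \right)} = 3 + \frac{E^{2}}{3} + \frac{2 E \sqrt{2}}{3}$ ($M{\left(E \right)} = \frac{\left(E^{2} + 2 \sqrt{2} E\right) + 9}{3} = \frac{\left(E^{2} + 2 E \sqrt{2}\right) + 9}{3} = \frac{9 + E^{2} + 2 E \sqrt{2}}{3} = 3 + \frac{E^{2}}{3} + \frac{2 E \sqrt{2}}{3}$)
$u = -20$ ($u = -11 - 9 = -20$)
$115 \left(u + M{\left(-12 \right)}\right) = 115 \left(-20 + \left(3 + \frac{\left(-12\right)^{2}}{3} + \frac{2}{3} \left(-12\right) \sqrt{2}\right)\right) = 115 \left(-20 + \left(3 + \frac{1}{3} \cdot 144 - 8 \sqrt{2}\right)\right) = 115 \left(-20 + \left(3 + 48 - 8 \sqrt{2}\right)\right) = 115 \left(-20 + \left(51 - 8 \sqrt{2}\right)\right) = 115 \left(31 - 8 \sqrt{2}\right) = 3565 - 920 \sqrt{2}$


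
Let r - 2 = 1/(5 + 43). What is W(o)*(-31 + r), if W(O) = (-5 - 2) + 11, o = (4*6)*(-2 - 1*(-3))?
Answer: -1391/12 ≈ -115.92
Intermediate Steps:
r = 97/48 (r = 2 + 1/(5 + 43) = 2 + 1/48 = 97/48 ≈ 2.0208)
o = 24 (o = 24*(-2 + 3) = 24*1 = 24)
W(O) = 4 (W(O) = -7 + 11 = 4)
W(o)*(-31 + r) = 4*(-31 + 97/48) = 4*(-1391/48) = -1391/12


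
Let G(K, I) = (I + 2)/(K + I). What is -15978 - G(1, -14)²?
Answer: -2700426/169 ≈ -15979.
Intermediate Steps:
G(K, I) = (2 + I)/(I + K)
-15978 - G(1, -14)² = -15978 - ((2 - 14)/(-14 + 1))² = -15978 - (-12/(-13))² = -15978 - (-1/13*(-12))² = -15978 - (12/13)² = -15978 - 1*144/169 = -15978 - 144/169 = -2700426/169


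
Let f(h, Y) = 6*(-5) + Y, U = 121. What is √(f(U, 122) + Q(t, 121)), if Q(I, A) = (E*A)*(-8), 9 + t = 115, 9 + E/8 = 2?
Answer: 10*√543 ≈ 233.02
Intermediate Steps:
E = -56 (E = -72 + 8*2 = -72 + 16 = -56)
t = 106 (t = -9 + 115 = 106)
f(h, Y) = -30 + Y
Q(I, A) = 448*A (Q(I, A) = -56*A*(-8) = 448*A)
√(f(U, 122) + Q(t, 121)) = √((-30 + 122) + 448*121) = √(92 + 54208) = √54300 = 10*√543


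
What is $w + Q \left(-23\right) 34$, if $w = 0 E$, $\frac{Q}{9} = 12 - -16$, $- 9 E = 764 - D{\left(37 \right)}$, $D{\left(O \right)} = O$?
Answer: $-197064$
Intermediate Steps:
$E = - \frac{727}{9}$ ($E = - \frac{764 - 37}{9} = \left(- \frac{1}{9}\right) 727 = - \frac{727}{9} \approx -80.778$)
$Q = 252$ ($Q = 9 \left(12 - -16\right) = 9 \left(12 + 16\right) = 9 \cdot 28 = 252$)
$w = 0$ ($w = 0 \left(- \frac{727}{9}\right) = 0$)
$w + Q \left(-23\right) 34 = 0 + 252 \left(-23\right) 34 = 0 - 197064 = -197064$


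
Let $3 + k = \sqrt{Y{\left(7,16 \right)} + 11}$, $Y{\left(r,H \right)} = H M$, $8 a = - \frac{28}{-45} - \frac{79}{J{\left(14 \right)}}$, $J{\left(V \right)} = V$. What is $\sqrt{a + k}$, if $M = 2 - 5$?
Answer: $\frac{\sqrt{-639905 + 176400 i \sqrt{37}}}{420} \approx 1.3143 + 2.3141 i$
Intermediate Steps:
$M = -3$
$a = - \frac{3163}{5040}$ ($a = \frac{- \frac{28}{-45} - \frac{79}{14}}{8} = \frac{\left(-28\right) \left(- \frac{1}{45}\right) - \frac{79}{14}}{8} = \frac{\frac{28}{45} - \frac{79}{14}}{8} = \frac{1}{8} \left(- \frac{3163}{630}\right) = - \frac{3163}{5040} \approx -0.62758$)
$Y{\left(r,H \right)} = - 3 H$ ($Y{\left(r,H \right)} = H \left(-3\right) = - 3 H$)
$k = -3 + i \sqrt{37}$ ($k = -3 + \sqrt{\left(-3\right) 16 + 11} = -3 + \sqrt{-48 + 11} = -3 + \sqrt{-37} = -3 + i \sqrt{37} \approx -3.0 + 6.0828 i$)
$\sqrt{a + k} = \sqrt{- \frac{3163}{5040} - \left(3 - i \sqrt{37}\right)} = \sqrt{- \frac{18283}{5040} + i \sqrt{37}}$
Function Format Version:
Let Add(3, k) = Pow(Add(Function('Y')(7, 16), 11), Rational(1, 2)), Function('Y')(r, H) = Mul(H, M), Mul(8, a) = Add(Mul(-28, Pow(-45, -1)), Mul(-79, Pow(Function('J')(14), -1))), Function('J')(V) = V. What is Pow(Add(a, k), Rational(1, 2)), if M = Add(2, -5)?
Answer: Mul(Rational(1, 420), Pow(Add(-639905, Mul(176400, I, Pow(37, Rational(1, 2)))), Rational(1, 2))) ≈ Add(1.3143, Mul(2.3141, I))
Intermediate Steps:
M = -3
a = Rational(-3163, 5040) (a = Mul(Rational(1, 8), Add(Mul(-28, Pow(-45, -1)), Mul(-79, Pow(14, -1)))) = Mul(Rational(1, 8), Add(Mul(-28, Rational(-1, 45)), Mul(-79, Rational(1, 14)))) = Mul(Rational(1, 8), Add(Rational(28, 45), Rational(-79, 14))) = Mul(Rational(1, 8), Rational(-3163, 630)) = Rational(-3163, 5040) ≈ -0.62758)
Function('Y')(r, H) = Mul(-3, H) (Function('Y')(r, H) = Mul(H, -3) = Mul(-3, H))
k = Add(-3, Mul(I, Pow(37, Rational(1, 2)))) (k = Add(-3, Pow(Add(Mul(-3, 16), 11), Rational(1, 2))) = Add(-3, Pow(Add(-48, 11), Rational(1, 2))) = Add(-3, Pow(-37, Rational(1, 2))) = Add(-3, Mul(I, Pow(37, Rational(1, 2)))) ≈ Add(-3.0000, Mul(6.0828, I)))
Pow(Add(a, k), Rational(1, 2)) = Pow(Add(Rational(-3163, 5040), Add(-3, Mul(I, Pow(37, Rational(1, 2))))), Rational(1, 2)) = Pow(Add(Rational(-18283, 5040), Mul(I, Pow(37, Rational(1, 2)))), Rational(1, 2))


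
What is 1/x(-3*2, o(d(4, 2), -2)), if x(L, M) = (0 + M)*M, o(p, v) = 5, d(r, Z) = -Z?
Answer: 1/25 ≈ 0.040000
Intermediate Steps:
x(L, M) = M² (x(L, M) = M*M = M²)
1/x(-3*2, o(d(4, 2), -2)) = 1/(5²) = 1/25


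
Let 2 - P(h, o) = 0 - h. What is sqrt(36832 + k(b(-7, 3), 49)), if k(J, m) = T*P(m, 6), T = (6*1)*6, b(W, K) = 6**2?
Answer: 2*sqrt(9667) ≈ 196.64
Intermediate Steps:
P(h, o) = 2 + h (P(h, o) = 2 - (0 - h) = 2 - (-1)*h = 2 + h)
b(W, K) = 36
T = 36 (T = 6*6 = 36)
k(J, m) = 72 + 36*m (k(J, m) = 36*(2 + m) = 72 + 36*m)
sqrt(36832 + k(b(-7, 3), 49)) = sqrt(36832 + (72 + 36*49)) = sqrt(36832 + (72 + 1764)) = sqrt(36832 + 1836) = sqrt(38668) = 2*sqrt(9667)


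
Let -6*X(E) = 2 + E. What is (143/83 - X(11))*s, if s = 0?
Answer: 0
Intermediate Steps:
X(E) = -⅓ - E/6 (X(E) = -(2 + E)/6 = -⅓ - E/6)
(143/83 - X(11))*s = (143/83 - (-⅓ - ⅙*11))*0 = (143*(1/83) - (-⅓ - 11/6))*0 = (143/83 - 1*(-13/6))*0 = (143/83 + 13/6)*0 = (1937/498)*0 = 0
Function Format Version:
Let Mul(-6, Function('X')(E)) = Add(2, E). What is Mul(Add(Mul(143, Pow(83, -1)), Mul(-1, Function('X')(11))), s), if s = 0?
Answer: 0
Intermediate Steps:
Function('X')(E) = Add(Rational(-1, 3), Mul(Rational(-1, 6), E)) (Function('X')(E) = Mul(Rational(-1, 6), Add(2, E)) = Add(Rational(-1, 3), Mul(Rational(-1, 6), E)))
Mul(Add(Mul(143, Pow(83, -1)), Mul(-1, Function('X')(11))), s) = Mul(Add(Mul(143, Pow(83, -1)), Mul(-1, Add(Rational(-1, 3), Mul(Rational(-1, 6), 11)))), 0) = Mul(Add(Mul(143, Rational(1, 83)), Mul(-1, Add(Rational(-1, 3), Rational(-11, 6)))), 0) = Mul(Add(Rational(143, 83), Mul(-1, Rational(-13, 6))), 0) = Mul(Add(Rational(143, 83), Rational(13, 6)), 0) = Mul(Rational(1937, 498), 0) = 0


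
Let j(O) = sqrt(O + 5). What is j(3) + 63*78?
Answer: 4914 + 2*sqrt(2) ≈ 4916.8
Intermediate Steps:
j(O) = sqrt(5 + O)
j(3) + 63*78 = sqrt(5 + 3) + 63*78 = sqrt(8) + 4914 = 2*sqrt(2) + 4914 = 4914 + 2*sqrt(2)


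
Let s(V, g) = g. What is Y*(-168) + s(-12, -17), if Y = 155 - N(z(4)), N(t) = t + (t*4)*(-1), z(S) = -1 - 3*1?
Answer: -24041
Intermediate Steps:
z(S) = -4 (z(S) = -1 - 3 = -4)
N(t) = -3*t (N(t) = t + (4*t)*(-1) = t - 4*t = -3*t)
Y = 143 (Y = 155 - (-3)*(-4) = 155 - 1*12 = 155 - 12 = 143)
Y*(-168) + s(-12, -17) = 143*(-168) - 17 = -24024 - 17 = -24041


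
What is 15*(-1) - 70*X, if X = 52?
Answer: -3655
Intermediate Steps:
15*(-1) - 70*X = 15*(-1) - 70*52 = -15 - 3640 = -3655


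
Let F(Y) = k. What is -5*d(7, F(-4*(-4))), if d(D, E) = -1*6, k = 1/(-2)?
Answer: 30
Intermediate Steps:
k = -1/2 ≈ -0.50000
F(Y) = -1/2
d(D, E) = -6
-5*d(7, F(-4*(-4))) = -5*(-6) = 30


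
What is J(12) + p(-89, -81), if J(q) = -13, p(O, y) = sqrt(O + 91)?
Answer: -13 + sqrt(2) ≈ -11.586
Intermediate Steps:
p(O, y) = sqrt(91 + O)
J(12) + p(-89, -81) = -13 + sqrt(91 - 89) = -13 + sqrt(2)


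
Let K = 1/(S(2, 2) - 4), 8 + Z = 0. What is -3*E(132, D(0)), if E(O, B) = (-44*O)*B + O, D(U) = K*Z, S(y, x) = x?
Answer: 69300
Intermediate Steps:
Z = -8 (Z = -8 + 0 = -8)
K = -½ (K = 1/(2 - 4) = 1/(-2) = -½ ≈ -0.50000)
D(U) = 4 (D(U) = -½*(-8) = 4)
E(O, B) = O - 44*B*O (E(O, B) = -44*B*O + O = O - 44*B*O)
-3*E(132, D(0)) = -396*(1 - 44*4) = -396*(1 - 176) = -396*(-175) = -3*(-23100) = 69300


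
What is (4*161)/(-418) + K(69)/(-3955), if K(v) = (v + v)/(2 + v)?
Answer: -90448052/58688245 ≈ -1.5412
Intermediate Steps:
K(v) = 2*v/(2 + v) (K(v) = (2*v)/(2 + v) = 2*v/(2 + v))
(4*161)/(-418) + K(69)/(-3955) = (4*161)/(-418) + (2*69/(2 + 69))/(-3955) = 644*(-1/418) + (2*69/71)*(-1/3955) = -322/209 + (2*69*(1/71))*(-1/3955) = -322/209 + (138/71)*(-1/3955) = -322/209 - 138/280805 = -90448052/58688245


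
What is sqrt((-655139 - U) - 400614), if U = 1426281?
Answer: I*sqrt(2482034) ≈ 1575.4*I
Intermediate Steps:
sqrt((-655139 - U) - 400614) = sqrt((-655139 - 1*1426281) - 400614) = sqrt((-655139 - 1426281) - 400614) = sqrt(-2081420 - 400614) = sqrt(-2482034) = I*sqrt(2482034)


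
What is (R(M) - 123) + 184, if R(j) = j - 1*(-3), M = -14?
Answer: 50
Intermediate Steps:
R(j) = 3 + j (R(j) = j + 3 = 3 + j)
(R(M) - 123) + 184 = ((3 - 14) - 123) + 184 = (-11 - 123) + 184 = -134 + 184 = 50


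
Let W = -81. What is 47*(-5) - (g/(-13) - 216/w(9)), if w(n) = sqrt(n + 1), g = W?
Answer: -3136/13 + 108*sqrt(10)/5 ≈ -172.93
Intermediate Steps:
g = -81
w(n) = sqrt(1 + n)
47*(-5) - (g/(-13) - 216/w(9)) = 47*(-5) - (-81/(-13) - 216/sqrt(1 + 9)) = -235 - (-81*(-1/13) - 216*sqrt(10)/10) = -235 - (81/13 - 108*sqrt(10)/5) = -235 + (-81/13 + 108*sqrt(10)/5) = -3136/13 + 108*sqrt(10)/5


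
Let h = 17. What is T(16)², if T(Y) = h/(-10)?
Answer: 289/100 ≈ 2.8900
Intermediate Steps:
T(Y) = -17/10 (T(Y) = 17/(-10) = 17*(-⅒) = -17/10)
T(16)² = (-17/10)² = 289/100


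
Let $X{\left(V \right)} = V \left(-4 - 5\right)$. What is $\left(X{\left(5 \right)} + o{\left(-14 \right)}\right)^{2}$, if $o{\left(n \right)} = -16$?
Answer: $3721$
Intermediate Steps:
$X{\left(V \right)} = - 9 V$ ($X{\left(V \right)} = V \left(-9\right) = - 9 V$)
$\left(X{\left(5 \right)} + o{\left(-14 \right)}\right)^{2} = \left(\left(-9\right) 5 - 16\right)^{2} = \left(-45 - 16\right)^{2} = \left(-61\right)^{2} = 3721$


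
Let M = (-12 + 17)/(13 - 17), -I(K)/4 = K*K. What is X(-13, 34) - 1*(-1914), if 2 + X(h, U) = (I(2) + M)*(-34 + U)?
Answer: 1912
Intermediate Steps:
I(K) = -4*K² (I(K) = -4*K*K = -4*K²)
M = -5/4 (M = 5/(-4) = 5*(-¼) = -5/4 ≈ -1.2500)
X(h, U) = 1169/2 - 69*U/4 (X(h, U) = -2 + (-4*2² - 5/4)*(-34 + U) = -2 + (-4*4 - 5/4)*(-34 + U) = -2 + (-16 - 5/4)*(-34 + U) = -2 - 69*(-34 + U)/4 = -2 + (1173/2 - 69*U/4) = 1169/2 - 69*U/4)
X(-13, 34) - 1*(-1914) = (1169/2 - 69/4*34) - 1*(-1914) = (1169/2 - 1173/2) + 1914 = -2 + 1914 = 1912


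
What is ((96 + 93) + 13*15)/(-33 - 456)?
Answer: -128/163 ≈ -0.78528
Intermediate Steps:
((96 + 93) + 13*15)/(-33 - 456) = (189 + 195)/(-489) = 384*(-1/489) = -128/163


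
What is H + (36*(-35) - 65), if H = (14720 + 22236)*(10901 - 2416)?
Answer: 313570335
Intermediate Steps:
H = 313571660 (H = 36956*8485 = 313571660)
H + (36*(-35) - 65) = 313571660 + (36*(-35) - 65) = 313571660 + (-1260 - 65) = 313571660 - 1325 = 313570335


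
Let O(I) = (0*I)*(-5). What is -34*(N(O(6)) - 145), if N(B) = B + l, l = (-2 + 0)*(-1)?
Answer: 4862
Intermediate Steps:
O(I) = 0 (O(I) = 0*(-5) = 0)
l = 2 (l = -2*(-1) = 2)
N(B) = 2 + B (N(B) = B + 2 = 2 + B)
-34*(N(O(6)) - 145) = -34*((2 + 0) - 145) = -34*(2 - 145) = -34*(-143) = 4862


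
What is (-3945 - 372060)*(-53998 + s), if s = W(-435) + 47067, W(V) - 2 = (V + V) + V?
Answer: 3096025170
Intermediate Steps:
W(V) = 2 + 3*V (W(V) = 2 + ((V + V) + V) = 2 + (2*V + V) = 2 + 3*V)
s = 45764 (s = (2 + 3*(-435)) + 47067 = (2 - 1305) + 47067 = -1303 + 47067 = 45764)
(-3945 - 372060)*(-53998 + s) = (-3945 - 372060)*(-53998 + 45764) = -376005*(-8234) = 3096025170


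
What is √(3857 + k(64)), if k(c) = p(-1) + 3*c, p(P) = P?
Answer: 4*√253 ≈ 63.624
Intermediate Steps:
k(c) = -1 + 3*c
√(3857 + k(64)) = √(3857 + (-1 + 3*64)) = √(3857 + (-1 + 192)) = √(3857 + 191) = √4048 = 4*√253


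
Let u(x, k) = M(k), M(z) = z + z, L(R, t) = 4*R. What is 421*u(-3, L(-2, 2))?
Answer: -6736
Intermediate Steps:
M(z) = 2*z
u(x, k) = 2*k
421*u(-3, L(-2, 2)) = 421*(2*(4*(-2))) = 421*(2*(-8)) = 421*(-16) = -6736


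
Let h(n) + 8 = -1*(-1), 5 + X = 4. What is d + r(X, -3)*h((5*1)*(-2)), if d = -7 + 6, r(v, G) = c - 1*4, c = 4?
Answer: -1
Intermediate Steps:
X = -1 (X = -5 + 4 = -1)
h(n) = -7 (h(n) = -8 - 1*(-1) = -8 + 1 = -7)
r(v, G) = 0 (r(v, G) = 4 - 1*4 = 4 - 4 = 0)
d = -1
d + r(X, -3)*h((5*1)*(-2)) = -1 + 0*(-7) = -1 + 0 = -1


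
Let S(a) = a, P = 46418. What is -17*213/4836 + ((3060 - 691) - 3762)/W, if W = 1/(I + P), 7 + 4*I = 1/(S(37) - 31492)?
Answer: -3278505367065731/50705460 ≈ -6.4658e+7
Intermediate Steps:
I = -110093/62910 (I = -7/4 + 1/(4*(37 - 31492)) = -7/4 + (¼)/(-31455) = -7/4 + (¼)*(-1/31455) = -7/4 - 1/125820 = -110093/62910 ≈ -1.7500)
W = 62910/2920046287 (W = 1/(-110093/62910 + 46418) = 1/(2920046287/62910) = 62910/2920046287 ≈ 2.1544e-5)
-17*213/4836 + ((3060 - 691) - 3762)/W = -17*213/4836 + ((3060 - 691) - 3762)/(62910/2920046287) = -3621*1/4836 + (2369 - 3762)*(2920046287/62910) = -1207/1612 - 1393*2920046287/62910 = -1207/1612 - 4067624477791/62910 = -3278505367065731/50705460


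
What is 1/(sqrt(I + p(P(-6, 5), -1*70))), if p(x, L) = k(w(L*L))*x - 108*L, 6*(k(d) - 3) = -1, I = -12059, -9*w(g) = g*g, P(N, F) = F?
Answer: -I*sqrt(161454)/26909 ≈ -0.014932*I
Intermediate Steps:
w(g) = -g**2/9 (w(g) = -g*g/9 = -g**2/9)
k(d) = 17/6 (k(d) = 3 + (1/6)*(-1) = 3 - 1/6 = 17/6)
p(x, L) = -108*L + 17*x/6 (p(x, L) = 17*x/6 - 108*L = -108*L + 17*x/6)
1/(sqrt(I + p(P(-6, 5), -1*70))) = 1/(sqrt(-12059 + (-(-108)*70 + (17/6)*5))) = 1/(sqrt(-12059 + (-108*(-70) + 85/6))) = 1/(sqrt(-12059 + (7560 + 85/6))) = 1/(sqrt(-12059 + 45445/6)) = 1/(sqrt(-26909/6)) = 1/(I*sqrt(161454)/6) = -I*sqrt(161454)/26909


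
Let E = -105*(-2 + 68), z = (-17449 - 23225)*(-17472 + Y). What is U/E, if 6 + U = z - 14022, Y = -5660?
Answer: -10453966/77 ≈ -1.3577e+5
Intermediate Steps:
z = 940870968 (z = (-17449 - 23225)*(-17472 - 5660) = -40674*(-23132) = 940870968)
E = -6930 (E = -105*66 = -6930)
U = 940856940 (U = -6 + (940870968 - 14022) = -6 + 940856946 = 940856940)
U/E = 940856940/(-6930) = 940856940*(-1/6930) = -10453966/77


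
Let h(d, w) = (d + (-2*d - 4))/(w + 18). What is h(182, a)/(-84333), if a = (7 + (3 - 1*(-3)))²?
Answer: 62/5256757 ≈ 1.1794e-5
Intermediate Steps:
a = 169 (a = (7 + (3 + 3))² = (7 + 6)² = 13² = 169)
h(d, w) = (-4 - d)/(18 + w) (h(d, w) = (d + (-4 - 2*d))/(18 + w) = (-4 - d)/(18 + w))
h(182, a)/(-84333) = ((-4 - 1*182)/(18 + 169))/(-84333) = ((-4 - 182)/187)*(-1/84333) = ((1/187)*(-186))*(-1/84333) = -186/187*(-1/84333) = 62/5256757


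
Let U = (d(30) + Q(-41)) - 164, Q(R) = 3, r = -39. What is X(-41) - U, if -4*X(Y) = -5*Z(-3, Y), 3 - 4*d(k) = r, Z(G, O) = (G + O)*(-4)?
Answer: 741/2 ≈ 370.50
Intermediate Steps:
Z(G, O) = -4*G - 4*O
d(k) = 21/2 (d(k) = 3/4 - 1/4*(-39) = 3/4 + 39/4 = 21/2)
X(Y) = 15 - 5*Y (X(Y) = -(-5)*(-4*(-3) - 4*Y)/4 = -(-5)*(12 - 4*Y)/4 = -(-60 + 20*Y)/4 = 15 - 5*Y)
U = -301/2 (U = (21/2 + 3) - 164 = 27/2 - 164 = -301/2 ≈ -150.50)
X(-41) - U = (15 - 5*(-41)) - 1*(-301/2) = (15 + 205) + 301/2 = 220 + 301/2 = 741/2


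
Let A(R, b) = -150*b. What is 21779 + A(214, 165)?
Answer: -2971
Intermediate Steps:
21779 + A(214, 165) = 21779 - 150*165 = 21779 - 24750 = -2971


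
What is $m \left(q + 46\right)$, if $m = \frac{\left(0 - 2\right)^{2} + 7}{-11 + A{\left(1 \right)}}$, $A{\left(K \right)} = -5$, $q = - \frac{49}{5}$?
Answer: $- \frac{1991}{80} \approx -24.888$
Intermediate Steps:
$q = - \frac{49}{5}$ ($q = \left(-49\right) \frac{1}{5} = - \frac{49}{5} \approx -9.8$)
$m = - \frac{11}{16}$ ($m = \frac{\left(0 - 2\right)^{2} + 7}{-11 - 5} = \frac{\left(-2\right)^{2} + 7}{-16} = \left(4 + 7\right) \left(- \frac{1}{16}\right) = 11 \left(- \frac{1}{16}\right) = - \frac{11}{16} \approx -0.6875$)
$m \left(q + 46\right) = - \frac{11 \left(- \frac{49}{5} + 46\right)}{16} = \left(- \frac{11}{16}\right) \frac{181}{5} = - \frac{1991}{80}$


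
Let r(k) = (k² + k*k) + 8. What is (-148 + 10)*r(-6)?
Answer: -11040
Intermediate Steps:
r(k) = 8 + 2*k² (r(k) = (k² + k²) + 8 = 2*k² + 8 = 8 + 2*k²)
(-148 + 10)*r(-6) = (-148 + 10)*(8 + 2*(-6)²) = -138*(8 + 2*36) = -138*(8 + 72) = -138*80 = -11040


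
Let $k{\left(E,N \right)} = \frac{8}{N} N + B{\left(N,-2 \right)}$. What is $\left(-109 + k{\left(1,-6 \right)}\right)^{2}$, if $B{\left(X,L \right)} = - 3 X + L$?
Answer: $7225$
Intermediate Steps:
$B{\left(X,L \right)} = L - 3 X$
$k{\left(E,N \right)} = 6 - 3 N$ ($k{\left(E,N \right)} = \frac{8}{N} N - \left(2 + 3 N\right) = 8 - \left(2 + 3 N\right) = 6 - 3 N$)
$\left(-109 + k{\left(1,-6 \right)}\right)^{2} = \left(-109 + \left(6 - -18\right)\right)^{2} = \left(-109 + \left(6 + 18\right)\right)^{2} = \left(-109 + 24\right)^{2} = \left(-85\right)^{2} = 7225$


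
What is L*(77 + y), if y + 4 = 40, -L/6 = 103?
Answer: -69834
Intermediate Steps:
L = -618 (L = -6*103 = -618)
y = 36 (y = -4 + 40 = 36)
L*(77 + y) = -618*(77 + 36) = -618*113 = -69834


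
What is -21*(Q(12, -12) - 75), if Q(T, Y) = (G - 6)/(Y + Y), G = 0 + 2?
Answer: 3143/2 ≈ 1571.5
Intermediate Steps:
G = 2
Q(T, Y) = -2/Y (Q(T, Y) = (2 - 6)/(Y + Y) = -4*1/(2*Y) = -2/Y)
-21*(Q(12, -12) - 75) = -21*(-2/(-12) - 75) = -21*(-2*(-1/12) - 75) = -21*(⅙ - 75) = -21*(-449/6) = 3143/2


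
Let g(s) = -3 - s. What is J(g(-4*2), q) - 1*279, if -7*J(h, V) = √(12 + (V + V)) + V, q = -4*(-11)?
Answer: -2007/7 ≈ -286.71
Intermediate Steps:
q = 44
J(h, V) = -V/7 - √(12 + 2*V)/7 (J(h, V) = -(√(12 + (V + V)) + V)/7 = -(√(12 + 2*V) + V)/7 = -(V + √(12 + 2*V))/7 = -V/7 - √(12 + 2*V)/7)
J(g(-4*2), q) - 1*279 = (-⅐*44 - √(12 + 2*44)/7) - 1*279 = (-44/7 - √(12 + 88)/7) - 279 = (-44/7 - √100/7) - 279 = (-44/7 - ⅐*10) - 279 = (-44/7 - 10/7) - 279 = -54/7 - 279 = -2007/7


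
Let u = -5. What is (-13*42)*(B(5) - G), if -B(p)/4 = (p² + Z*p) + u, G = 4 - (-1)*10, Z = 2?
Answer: 73164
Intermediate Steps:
G = 14 (G = 4 - 1*(-10) = 4 + 10 = 14)
B(p) = 20 - 8*p - 4*p² (B(p) = -4*((p² + 2*p) - 5) = -4*(-5 + p² + 2*p) = 20 - 8*p - 4*p²)
(-13*42)*(B(5) - G) = (-13*42)*((20 - 8*5 - 4*5²) - 1*14) = -546*((20 - 40 - 4*25) - 14) = -546*((20 - 40 - 100) - 14) = -546*(-120 - 14) = -546*(-134) = 73164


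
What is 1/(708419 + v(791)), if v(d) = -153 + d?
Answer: 1/709057 ≈ 1.4103e-6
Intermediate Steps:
1/(708419 + v(791)) = 1/(708419 + (-153 + 791)) = 1/(708419 + 638) = 1/709057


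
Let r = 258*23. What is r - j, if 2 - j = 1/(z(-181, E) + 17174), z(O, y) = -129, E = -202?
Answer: 101110941/17045 ≈ 5932.0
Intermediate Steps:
j = 34089/17045 (j = 2 - 1/(-129 + 17174) = 2 - 1/17045 = 34089/17045 ≈ 1.9999)
r = 5934
r - j = 5934 - 1*34089/17045 = 5934 - 34089/17045 = 101110941/17045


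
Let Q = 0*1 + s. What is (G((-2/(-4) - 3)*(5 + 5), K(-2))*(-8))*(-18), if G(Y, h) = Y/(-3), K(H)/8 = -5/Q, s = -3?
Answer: 1200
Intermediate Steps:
Q = -3 (Q = 0*1 - 3 = 0 - 3 = -3)
K(H) = 40/3 (K(H) = 8*(-5/(-3)) = 8*(-5*(-1/3)) = 8*(5/3) = 40/3)
G(Y, h) = -Y/3 (G(Y, h) = Y*(-1/3) = -Y/3)
(G((-2/(-4) - 3)*(5 + 5), K(-2))*(-8))*(-18) = (-(-2/(-4) - 3)*(5 + 5)/3*(-8))*(-18) = (-(-2*(-1/4) - 3)*10/3*(-8))*(-18) = (-(1/2 - 3)*10/3*(-8))*(-18) = (-(-5)*10/6*(-8))*(-18) = (-1/3*(-25)*(-8))*(-18) = ((25/3)*(-8))*(-18) = -200/3*(-18) = 1200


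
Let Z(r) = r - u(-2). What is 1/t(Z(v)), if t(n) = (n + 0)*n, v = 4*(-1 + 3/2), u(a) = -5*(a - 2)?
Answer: 1/324 ≈ 0.0030864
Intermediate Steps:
u(a) = 10 - 5*a (u(a) = -5*(-2 + a) = 10 - 5*a)
v = 2 (v = 4*(-1 + 3*(½)) = 4*(-1 + 3/2) = 4*(½) = 2)
Z(r) = -20 + r (Z(r) = r - (10 - 5*(-2)) = r - (10 + 10) = r - 1*20 = r - 20 = -20 + r)
t(n) = n² (t(n) = n*n = n²)
1/t(Z(v)) = 1/((-20 + 2)²) = 1/((-18)²) = 1/324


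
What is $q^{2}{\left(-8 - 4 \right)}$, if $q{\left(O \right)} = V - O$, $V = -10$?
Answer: $4$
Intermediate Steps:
$q{\left(O \right)} = -10 - O$
$q^{2}{\left(-8 - 4 \right)} = \left(-10 - \left(-8 - 4\right)\right)^{2} = \left(-10 - -12\right)^{2} = \left(-10 + 12\right)^{2} = 2^{2} = 4$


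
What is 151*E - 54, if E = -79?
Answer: -11983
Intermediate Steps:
151*E - 54 = 151*(-79) - 54 = -11929 - 54 = -11983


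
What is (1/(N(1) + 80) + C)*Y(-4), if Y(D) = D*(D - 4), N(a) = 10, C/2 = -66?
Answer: -190064/45 ≈ -4223.6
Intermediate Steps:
C = -132 (C = 2*(-66) = -132)
Y(D) = D*(-4 + D)
(1/(N(1) + 80) + C)*Y(-4) = (1/(10 + 80) - 132)*(-4*(-4 - 4)) = (1/90 - 132)*(-4*(-8)) = (1/90 - 132)*32 = -11879/90*32 = -190064/45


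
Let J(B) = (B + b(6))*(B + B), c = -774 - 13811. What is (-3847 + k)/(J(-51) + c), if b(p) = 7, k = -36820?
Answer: 40667/10097 ≈ 4.0276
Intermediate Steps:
c = -14585
J(B) = 2*B*(7 + B) (J(B) = (B + 7)*(B + B) = (7 + B)*(2*B) = 2*B*(7 + B))
(-3847 + k)/(J(-51) + c) = (-3847 - 36820)/(2*(-51)*(7 - 51) - 14585) = -40667/(2*(-51)*(-44) - 14585) = -40667/(4488 - 14585) = -40667/(-10097) = -40667*(-1/10097) = 40667/10097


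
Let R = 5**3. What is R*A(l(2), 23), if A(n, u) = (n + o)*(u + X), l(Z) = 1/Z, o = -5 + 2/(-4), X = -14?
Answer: -5625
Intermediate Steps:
R = 125
o = -11/2 (o = -5 - 1/4*2 = -5 - 1/2 = -11/2 ≈ -5.5000)
A(n, u) = (-14 + u)*(-11/2 + n) (A(n, u) = (n - 11/2)*(u - 14) = (-11/2 + n)*(-14 + u) = (-14 + u)*(-11/2 + n))
R*A(l(2), 23) = 125*(77 - 14/2 - 11/2*23 + 23/2) = 125*(77 - 14*1/2 - 253/2 + (1/2)*23) = 125*(77 - 7 - 253/2 + 23/2) = 125*(-45) = -5625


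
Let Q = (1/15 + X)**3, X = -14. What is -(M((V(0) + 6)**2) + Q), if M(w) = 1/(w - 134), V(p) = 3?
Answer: 483857812/178875 ≈ 2705.0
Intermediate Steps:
M(w) = 1/(-134 + w)
Q = -9129329/3375 (Q = (1/15 - 14)**3 = (-209/15)**3 = -9129329/3375 ≈ -2705.0)
-(M((V(0) + 6)**2) + Q) = -(1/(-134 + (3 + 6)**2) - 9129329/3375) = -(1/(-134 + 9**2) - 9129329/3375) = -(1/(-134 + 81) - 9129329/3375) = -(1/(-53) - 9129329/3375) = -(-1/53 - 9129329/3375) = -1*(-483857812/178875) = 483857812/178875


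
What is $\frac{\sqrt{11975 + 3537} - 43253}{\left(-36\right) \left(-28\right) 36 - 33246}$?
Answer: $- \frac{43253}{3042} + \frac{\sqrt{3878}}{1521} \approx -14.178$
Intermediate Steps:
$\frac{\sqrt{11975 + 3537} - 43253}{\left(-36\right) \left(-28\right) 36 - 33246} = \frac{\sqrt{15512} - 43253}{1008 \cdot 36 - 33246} = \frac{2 \sqrt{3878} - 43253}{36288 - 33246} = \frac{-43253 + 2 \sqrt{3878}}{3042} = \left(-43253 + 2 \sqrt{3878}\right) \frac{1}{3042} = - \frac{43253}{3042} + \frac{\sqrt{3878}}{1521}$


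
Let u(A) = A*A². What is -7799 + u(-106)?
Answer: -1198815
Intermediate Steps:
u(A) = A³
-7799 + u(-106) = -7799 + (-106)³ = -7799 - 1191016 = -1198815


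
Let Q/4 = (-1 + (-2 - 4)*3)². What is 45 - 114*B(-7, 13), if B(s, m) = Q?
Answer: -164571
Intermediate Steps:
Q = 1444 (Q = 4*(-1 + (-2 - 4)*3)² = 4*(-1 - 6*3)² = 4*(-1 - 18)² = 4*(-19)² = 4*361 = 1444)
B(s, m) = 1444
45 - 114*B(-7, 13) = 45 - 114*1444 = 45 - 164616 = -164571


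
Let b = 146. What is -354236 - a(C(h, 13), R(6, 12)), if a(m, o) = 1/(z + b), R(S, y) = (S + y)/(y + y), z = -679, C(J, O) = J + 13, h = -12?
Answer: -188807787/533 ≈ -3.5424e+5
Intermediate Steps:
C(J, O) = 13 + J
R(S, y) = (S + y)/(2*y) (R(S, y) = (S + y)/((2*y)) = (S + y)*(1/(2*y)) = (S + y)/(2*y))
a(m, o) = -1/533 (a(m, o) = 1/(-679 + 146) = 1/(-533) = -1/533)
-354236 - a(C(h, 13), R(6, 12)) = -354236 - 1*(-1/533) = -354236 + 1/533 = -188807787/533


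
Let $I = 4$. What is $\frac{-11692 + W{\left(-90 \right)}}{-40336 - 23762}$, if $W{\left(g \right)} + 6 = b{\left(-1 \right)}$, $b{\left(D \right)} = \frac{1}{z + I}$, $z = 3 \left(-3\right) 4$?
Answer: $\frac{41593}{227904} \approx 0.1825$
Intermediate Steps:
$z = -36$ ($z = \left(-9\right) 4 = -36$)
$b{\left(D \right)} = - \frac{1}{32}$ ($b{\left(D \right)} = \frac{1}{-36 + 4} = \frac{1}{-32} = - \frac{1}{32}$)
$W{\left(g \right)} = - \frac{193}{32}$ ($W{\left(g \right)} = -6 - \frac{1}{32} = - \frac{193}{32}$)
$\frac{-11692 + W{\left(-90 \right)}}{-40336 - 23762} = \frac{-11692 - \frac{193}{32}}{-40336 - 23762} = - \frac{374337}{32 \left(-64098\right)} = \left(- \frac{374337}{32}\right) \left(- \frac{1}{64098}\right) = \frac{41593}{227904}$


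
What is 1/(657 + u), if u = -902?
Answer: -1/245 ≈ -0.0040816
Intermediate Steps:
1/(657 + u) = 1/(657 - 902) = 1/(-245) = -1/245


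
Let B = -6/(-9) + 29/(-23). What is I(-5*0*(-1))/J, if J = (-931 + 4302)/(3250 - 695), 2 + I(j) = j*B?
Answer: -5110/3371 ≈ -1.5159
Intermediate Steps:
B = -41/69 (B = -6*(-⅑) + 29*(-1/23) = ⅔ - 29/23 = -41/69 ≈ -0.59420)
I(j) = -2 - 41*j/69 (I(j) = -2 + j*(-41/69) = -2 - 41*j/69)
J = 3371/2555 ≈ 1.3194
I(-5*0*(-1))/J = (-2 - 41*(-5*0)*(-1)/69)/(3371/2555) = (-2 - 0*(-1))*(2555/3371) = (-2 - 41/69*0)*(2555/3371) = (-2 + 0)*(2555/3371) = -2*2555/3371 = -5110/3371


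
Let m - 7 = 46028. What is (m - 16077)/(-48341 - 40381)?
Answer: -4993/14787 ≈ -0.33766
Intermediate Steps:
m = 46035 (m = 7 + 46028 = 46035)
(m - 16077)/(-48341 - 40381) = (46035 - 16077)/(-48341 - 40381) = 29958/(-88722) = 29958*(-1/88722) = -4993/14787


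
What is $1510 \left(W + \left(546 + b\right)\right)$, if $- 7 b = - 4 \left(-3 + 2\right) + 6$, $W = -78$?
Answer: $\frac{4931660}{7} \approx 7.0452 \cdot 10^{5}$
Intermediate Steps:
$b = - \frac{10}{7}$ ($b = - \frac{- 4 \left(-3 + 2\right) + 6}{7} = - \frac{- 4 \left(-1\right) + 6}{7} = - \frac{\left(-1\right) \left(-4\right) + 6}{7} = - \frac{4 + 6}{7} = \left(- \frac{1}{7}\right) 10 = - \frac{10}{7} \approx -1.4286$)
$1510 \left(W + \left(546 + b\right)\right) = 1510 \left(-78 + \left(546 - \frac{10}{7}\right)\right) = 1510 \left(-78 + \frac{3812}{7}\right) = 1510 \cdot \frac{3266}{7} = \frac{4931660}{7}$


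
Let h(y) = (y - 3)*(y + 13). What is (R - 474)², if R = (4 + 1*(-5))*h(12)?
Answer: 488601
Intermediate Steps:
h(y) = (-3 + y)*(13 + y)
R = -225 (R = (4 + 1*(-5))*(-39 + 12² + 10*12) = (4 - 5)*(-39 + 144 + 120) = -1*225 = -225)
(R - 474)² = (-225 - 474)² = (-699)² = 488601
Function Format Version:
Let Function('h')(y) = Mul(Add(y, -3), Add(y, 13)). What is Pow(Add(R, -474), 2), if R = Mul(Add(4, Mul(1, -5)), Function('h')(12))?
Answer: 488601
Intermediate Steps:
Function('h')(y) = Mul(Add(-3, y), Add(13, y))
R = -225 (R = Mul(Add(4, Mul(1, -5)), Add(-39, Pow(12, 2), Mul(10, 12))) = Mul(Add(4, -5), Add(-39, 144, 120)) = Mul(-1, 225) = -225)
Pow(Add(R, -474), 2) = Pow(Add(-225, -474), 2) = Pow(-699, 2) = 488601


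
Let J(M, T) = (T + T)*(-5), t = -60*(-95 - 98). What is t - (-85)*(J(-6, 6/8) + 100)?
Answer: 38885/2 ≈ 19443.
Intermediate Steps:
t = 11580 (t = -60*(-193) = 11580)
J(M, T) = -10*T (J(M, T) = (2*T)*(-5) = -10*T)
t - (-85)*(J(-6, 6/8) + 100) = 11580 - (-85)*(-60/8 + 100) = 11580 - (-85)*(-10*¾ + 100) = 11580 - (-85)*(-15/2 + 100) = 11580 - (-85)*185/2 = 11580 - 1*(-15725/2) = 11580 + 15725/2 = 38885/2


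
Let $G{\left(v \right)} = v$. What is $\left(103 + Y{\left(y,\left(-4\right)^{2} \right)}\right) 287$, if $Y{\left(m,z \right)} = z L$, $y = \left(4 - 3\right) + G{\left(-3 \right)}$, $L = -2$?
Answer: $20377$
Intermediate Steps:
$y = -2$ ($y = \left(4 - 3\right) - 3 = 1 - 3 = -2$)
$Y{\left(m,z \right)} = - 2 z$ ($Y{\left(m,z \right)} = z \left(-2\right) = - 2 z$)
$\left(103 + Y{\left(y,\left(-4\right)^{2} \right)}\right) 287 = \left(103 - 2 \left(-4\right)^{2}\right) 287 = \left(103 - 32\right) 287 = 71 \cdot 287 = 20377$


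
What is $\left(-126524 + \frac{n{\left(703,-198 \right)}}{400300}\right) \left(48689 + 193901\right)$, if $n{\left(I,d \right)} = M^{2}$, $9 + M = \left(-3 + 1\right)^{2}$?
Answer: $- \frac{245731817901665}{8006} \approx -3.0693 \cdot 10^{10}$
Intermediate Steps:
$M = -5$ ($M = -9 + \left(-3 + 1\right)^{2} = -9 + \left(-2\right)^{2} = -9 + 4 = -5$)
$n{\left(I,d \right)} = 25$ ($n{\left(I,d \right)} = \left(-5\right)^{2} = 25$)
$\left(-126524 + \frac{n{\left(703,-198 \right)}}{400300}\right) \left(48689 + 193901\right) = \left(-126524 + \frac{25}{400300}\right) \left(48689 + 193901\right) = \left(-126524 + 25 \cdot \frac{1}{400300}\right) 242590 = \left(-126524 + \frac{1}{16012}\right) 242590 = \left(- \frac{2025902287}{16012}\right) 242590 = - \frac{245731817901665}{8006}$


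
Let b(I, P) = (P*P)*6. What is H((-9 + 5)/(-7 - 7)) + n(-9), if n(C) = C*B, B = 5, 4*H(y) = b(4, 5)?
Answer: -15/2 ≈ -7.5000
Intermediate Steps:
b(I, P) = 6*P² (b(I, P) = P²*6 = 6*P²)
H(y) = 75/2 (H(y) = (6*5²)/4 = (6*25)/4 = (¼)*150 = 75/2)
n(C) = 5*C (n(C) = C*5 = 5*C)
H((-9 + 5)/(-7 - 7)) + n(-9) = 75/2 + 5*(-9) = 75/2 - 45 = -15/2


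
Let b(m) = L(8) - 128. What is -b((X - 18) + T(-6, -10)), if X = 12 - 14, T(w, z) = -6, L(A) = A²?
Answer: 64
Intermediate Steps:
X = -2
b(m) = -64 (b(m) = 8² - 128 = 64 - 128 = -64)
-b((X - 18) + T(-6, -10)) = -1*(-64) = 64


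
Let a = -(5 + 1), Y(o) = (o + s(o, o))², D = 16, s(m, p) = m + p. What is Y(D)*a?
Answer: -13824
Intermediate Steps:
Y(o) = 9*o² (Y(o) = (o + (o + o))² = (o + 2*o)² = (3*o)² = 9*o²)
a = -6 (a = -1*6 = -6)
Y(D)*a = (9*16²)*(-6) = (9*256)*(-6) = 2304*(-6) = -13824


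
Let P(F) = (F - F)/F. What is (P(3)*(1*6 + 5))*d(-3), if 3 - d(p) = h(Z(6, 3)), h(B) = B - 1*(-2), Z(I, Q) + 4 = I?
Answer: 0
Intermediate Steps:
Z(I, Q) = -4 + I
h(B) = 2 + B (h(B) = B + 2 = 2 + B)
d(p) = -1 (d(p) = 3 - (2 + (-4 + 6)) = 3 - (2 + 2) = 3 - 1*4 = 3 - 4 = -1)
P(F) = 0 (P(F) = 0/F = 0)
(P(3)*(1*6 + 5))*d(-3) = (0*(1*6 + 5))*(-1) = (0*(6 + 5))*(-1) = (0*11)*(-1) = 0*(-1) = 0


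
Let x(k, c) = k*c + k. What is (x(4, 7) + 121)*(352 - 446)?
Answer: -14382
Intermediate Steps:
x(k, c) = k + c*k (x(k, c) = c*k + k = k + c*k)
(x(4, 7) + 121)*(352 - 446) = (4*(1 + 7) + 121)*(352 - 446) = (4*8 + 121)*(-94) = (32 + 121)*(-94) = 153*(-94) = -14382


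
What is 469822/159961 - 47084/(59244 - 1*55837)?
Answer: -5930920170/544987127 ≈ -10.883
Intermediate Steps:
469822/159961 - 47084/(59244 - 1*55837) = 469822*(1/159961) - 47084/(59244 - 55837) = 469822/159961 - 47084/3407 = -5930920170/544987127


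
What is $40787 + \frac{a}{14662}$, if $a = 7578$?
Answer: $\frac{299013286}{7331} \approx 40788.0$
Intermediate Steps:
$40787 + \frac{a}{14662} = 40787 + \frac{7578}{14662} = 40787 + 7578 \cdot \frac{1}{14662} = 40787 + \frac{3789}{7331} = \frac{299013286}{7331}$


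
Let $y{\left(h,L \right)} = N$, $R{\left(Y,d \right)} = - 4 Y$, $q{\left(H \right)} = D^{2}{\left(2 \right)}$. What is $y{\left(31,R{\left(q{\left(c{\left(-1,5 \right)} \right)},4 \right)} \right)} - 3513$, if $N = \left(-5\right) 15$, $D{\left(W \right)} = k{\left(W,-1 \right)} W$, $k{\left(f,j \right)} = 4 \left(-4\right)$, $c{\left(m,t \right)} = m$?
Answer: $-3588$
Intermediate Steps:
$k{\left(f,j \right)} = -16$
$D{\left(W \right)} = - 16 W$
$q{\left(H \right)} = 1024$ ($q{\left(H \right)} = \left(\left(-16\right) 2\right)^{2} = \left(-32\right)^{2} = 1024$)
$N = -75$
$y{\left(h,L \right)} = -75$
$y{\left(31,R{\left(q{\left(c{\left(-1,5 \right)} \right)},4 \right)} \right)} - 3513 = -75 - 3513 = -3588$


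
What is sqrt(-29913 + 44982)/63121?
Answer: sqrt(15069)/63121 ≈ 0.0019448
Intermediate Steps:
sqrt(-29913 + 44982)/63121 = sqrt(15069)*(1/63121) = sqrt(15069)/63121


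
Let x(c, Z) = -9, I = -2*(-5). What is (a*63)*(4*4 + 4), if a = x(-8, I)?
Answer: -11340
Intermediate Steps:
I = 10
a = -9
(a*63)*(4*4 + 4) = (-9*63)*(4*4 + 4) = -567*(16 + 4) = -567*20 = -11340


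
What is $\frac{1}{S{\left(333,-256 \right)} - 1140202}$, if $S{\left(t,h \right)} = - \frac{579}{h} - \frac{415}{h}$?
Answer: $- \frac{128}{145945359} \approx -8.7704 \cdot 10^{-7}$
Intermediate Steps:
$S{\left(t,h \right)} = - \frac{994}{h}$
$\frac{1}{S{\left(333,-256 \right)} - 1140202} = \frac{1}{- \frac{994}{-256} - 1140202} = \frac{1}{\left(-994\right) \left(- \frac{1}{256}\right) - 1140202} = \frac{1}{\frac{497}{128} - 1140202} = \frac{1}{- \frac{145945359}{128}} = - \frac{128}{145945359}$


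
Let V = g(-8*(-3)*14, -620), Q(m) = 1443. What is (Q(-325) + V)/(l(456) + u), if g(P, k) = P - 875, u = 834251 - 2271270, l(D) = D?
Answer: -904/1436563 ≈ -0.00062928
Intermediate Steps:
u = -1437019
g(P, k) = -875 + P
V = -539 (V = -875 - 8*(-3)*14 = -875 + 24*14 = -875 + 336 = -539)
(Q(-325) + V)/(l(456) + u) = (1443 - 539)/(456 - 1437019) = 904/(-1436563) = 904*(-1/1436563) = -904/1436563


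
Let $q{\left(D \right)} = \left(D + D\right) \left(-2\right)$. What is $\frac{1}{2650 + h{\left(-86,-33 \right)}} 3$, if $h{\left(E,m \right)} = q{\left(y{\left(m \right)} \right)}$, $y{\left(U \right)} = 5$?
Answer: $\frac{3}{2630} \approx 0.0011407$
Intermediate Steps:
$q{\left(D \right)} = - 4 D$ ($q{\left(D \right)} = 2 D \left(-2\right) = - 4 D$)
$h{\left(E,m \right)} = -20$ ($h{\left(E,m \right)} = \left(-4\right) 5 = -20$)
$\frac{1}{2650 + h{\left(-86,-33 \right)}} 3 = \frac{1}{2650 - 20} \cdot 3 = \frac{1}{2630} \cdot 3 = \frac{3}{2630}$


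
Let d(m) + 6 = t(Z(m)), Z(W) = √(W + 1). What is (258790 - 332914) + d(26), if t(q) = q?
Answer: -74130 + 3*√3 ≈ -74125.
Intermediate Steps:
Z(W) = √(1 + W)
d(m) = -6 + √(1 + m)
(258790 - 332914) + d(26) = (258790 - 332914) + (-6 + √(1 + 26)) = -74124 + (-6 + √27) = -74124 + (-6 + 3*√3) = -74130 + 3*√3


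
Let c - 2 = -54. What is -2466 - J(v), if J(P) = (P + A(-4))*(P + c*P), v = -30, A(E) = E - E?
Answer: 43434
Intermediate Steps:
A(E) = 0
c = -52 (c = 2 - 54 = -52)
J(P) = -51*P² (J(P) = (P + 0)*(P - 52*P) = P*(-51*P) = -51*P²)
-2466 - J(v) = -2466 - (-51)*(-30)² = -2466 - (-51)*900 = -2466 - 1*(-45900) = -2466 + 45900 = 43434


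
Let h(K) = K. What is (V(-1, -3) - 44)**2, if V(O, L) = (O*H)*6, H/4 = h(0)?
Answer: 1936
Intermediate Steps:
H = 0 (H = 4*0 = 0)
V(O, L) = 0 (V(O, L) = (O*0)*6 = 0*6 = 0)
(V(-1, -3) - 44)**2 = (0 - 44)**2 = (-44)**2 = 1936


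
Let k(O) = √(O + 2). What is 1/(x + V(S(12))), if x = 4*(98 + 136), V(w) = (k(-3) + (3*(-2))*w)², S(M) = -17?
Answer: 667/7565561 - 12*I/7565561 ≈ 8.8163e-5 - 1.5861e-6*I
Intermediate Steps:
k(O) = √(2 + O)
V(w) = (I - 6*w)² (V(w) = (√(2 - 3) + (3*(-2))*w)² = (√(-1) - 6*w)² = (I - 6*w)²)
x = 936 (x = 4*234 = 936)
1/(x + V(S(12))) = 1/(936 + (-I + 6*(-17))²) = 1/(936 + (-I - 102)²) = 1/(936 + (-102 - I)²)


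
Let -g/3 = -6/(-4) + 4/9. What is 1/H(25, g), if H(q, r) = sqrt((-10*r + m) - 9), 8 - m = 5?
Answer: sqrt(471)/157 ≈ 0.13823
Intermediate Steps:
m = 3 (m = 8 - 1*5 = 8 - 5 = 3)
g = -35/6 (g = -3*(-6/(-4) + 4/9) = -3*(-6*(-1/4) + 4*(1/9)) = -3*(3/2 + 4/9) = -3*35/18 = -35/6 ≈ -5.8333)
H(q, r) = sqrt(-6 - 10*r) (H(q, r) = sqrt((-10*r + 3) - 9) = sqrt((3 - 10*r) - 9) = sqrt(-6 - 10*r))
1/H(25, g) = 1/(sqrt(-6 - 10*(-35/6))) = 1/(sqrt(-6 + 175/3)) = 1/(sqrt(157/3)) = 1/(sqrt(471)/3) = sqrt(471)/157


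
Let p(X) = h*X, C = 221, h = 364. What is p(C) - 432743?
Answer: -352299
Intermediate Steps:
p(X) = 364*X
p(C) - 432743 = 364*221 - 432743 = 80444 - 432743 = -352299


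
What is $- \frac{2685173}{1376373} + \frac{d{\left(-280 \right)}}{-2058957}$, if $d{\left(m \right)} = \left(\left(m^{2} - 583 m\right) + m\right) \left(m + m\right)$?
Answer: $\frac{60168040377413}{944630940987} \approx 63.695$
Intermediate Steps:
$d{\left(m \right)} = 2 m \left(m^{2} - 582 m\right)$ ($d{\left(m \right)} = \left(m^{2} - 582 m\right) 2 m = 2 m \left(m^{2} - 582 m\right)$)
$- \frac{2685173}{1376373} + \frac{d{\left(-280 \right)}}{-2058957} = - \frac{2685173}{1376373} + \frac{2 \left(-280\right)^{2} \left(-582 - 280\right)}{-2058957} = \left(-2685173\right) \frac{1}{1376373} + 2 \cdot 78400 \left(-862\right) \left(- \frac{1}{2058957}\right) = - \frac{2685173}{1376373} - - \frac{135161600}{2058957} = - \frac{2685173}{1376373} + \frac{135161600}{2058957} = \frac{60168040377413}{944630940987}$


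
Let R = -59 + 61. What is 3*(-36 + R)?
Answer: -102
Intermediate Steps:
R = 2
3*(-36 + R) = 3*(-36 + 2) = 3*(-34) = -102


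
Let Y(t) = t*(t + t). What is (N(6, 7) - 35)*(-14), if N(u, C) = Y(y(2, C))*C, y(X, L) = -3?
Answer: -1274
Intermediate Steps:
Y(t) = 2*t**2 (Y(t) = t*(2*t) = 2*t**2)
N(u, C) = 18*C (N(u, C) = (2*(-3)**2)*C = (2*9)*C = 18*C)
(N(6, 7) - 35)*(-14) = (18*7 - 35)*(-14) = (126 - 35)*(-14) = 91*(-14) = -1274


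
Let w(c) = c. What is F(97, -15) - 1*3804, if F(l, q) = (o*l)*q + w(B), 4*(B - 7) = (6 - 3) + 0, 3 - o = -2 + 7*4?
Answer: 118675/4 ≈ 29669.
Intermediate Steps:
o = -23 (o = 3 - (-2 + 7*4) = 3 - (-2 + 28) = 3 - 1*26 = 3 - 26 = -23)
B = 31/4 (B = 7 + ((6 - 3) + 0)/4 = 7 + (3 + 0)/4 = 7 + (¼)*3 = 7 + ¾ = 31/4 ≈ 7.7500)
F(l, q) = 31/4 - 23*l*q (F(l, q) = (-23*l)*q + 31/4 = -23*l*q + 31/4 = 31/4 - 23*l*q)
F(97, -15) - 1*3804 = (31/4 - 23*97*(-15)) - 1*3804 = (31/4 + 33465) - 3804 = 133891/4 - 3804 = 118675/4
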